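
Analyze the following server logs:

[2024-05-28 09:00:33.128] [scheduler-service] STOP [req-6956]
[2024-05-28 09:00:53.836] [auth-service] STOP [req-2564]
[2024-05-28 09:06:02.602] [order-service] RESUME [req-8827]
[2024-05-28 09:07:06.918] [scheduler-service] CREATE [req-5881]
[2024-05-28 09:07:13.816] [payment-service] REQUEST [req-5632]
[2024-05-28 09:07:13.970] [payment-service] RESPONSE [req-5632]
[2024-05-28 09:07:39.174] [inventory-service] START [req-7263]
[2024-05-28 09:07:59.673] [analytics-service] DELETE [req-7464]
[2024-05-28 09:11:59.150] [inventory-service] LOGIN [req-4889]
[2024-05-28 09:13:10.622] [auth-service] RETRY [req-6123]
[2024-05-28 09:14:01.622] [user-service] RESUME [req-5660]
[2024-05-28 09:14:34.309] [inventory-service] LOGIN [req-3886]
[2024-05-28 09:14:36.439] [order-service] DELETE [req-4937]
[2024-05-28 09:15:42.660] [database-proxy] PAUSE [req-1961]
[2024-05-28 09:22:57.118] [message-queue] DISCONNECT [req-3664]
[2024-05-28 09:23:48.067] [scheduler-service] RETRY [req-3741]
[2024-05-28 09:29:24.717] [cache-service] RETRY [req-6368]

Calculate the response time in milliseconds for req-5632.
154

To calculate latency:

1. Find REQUEST with id req-5632: 2024-05-28 09:07:13.816
2. Find RESPONSE with id req-5632: 2024-05-28 09:07:13.970
3. Latency: 2024-05-28 09:07:13.970 - 2024-05-28 09:07:13.816 = 154ms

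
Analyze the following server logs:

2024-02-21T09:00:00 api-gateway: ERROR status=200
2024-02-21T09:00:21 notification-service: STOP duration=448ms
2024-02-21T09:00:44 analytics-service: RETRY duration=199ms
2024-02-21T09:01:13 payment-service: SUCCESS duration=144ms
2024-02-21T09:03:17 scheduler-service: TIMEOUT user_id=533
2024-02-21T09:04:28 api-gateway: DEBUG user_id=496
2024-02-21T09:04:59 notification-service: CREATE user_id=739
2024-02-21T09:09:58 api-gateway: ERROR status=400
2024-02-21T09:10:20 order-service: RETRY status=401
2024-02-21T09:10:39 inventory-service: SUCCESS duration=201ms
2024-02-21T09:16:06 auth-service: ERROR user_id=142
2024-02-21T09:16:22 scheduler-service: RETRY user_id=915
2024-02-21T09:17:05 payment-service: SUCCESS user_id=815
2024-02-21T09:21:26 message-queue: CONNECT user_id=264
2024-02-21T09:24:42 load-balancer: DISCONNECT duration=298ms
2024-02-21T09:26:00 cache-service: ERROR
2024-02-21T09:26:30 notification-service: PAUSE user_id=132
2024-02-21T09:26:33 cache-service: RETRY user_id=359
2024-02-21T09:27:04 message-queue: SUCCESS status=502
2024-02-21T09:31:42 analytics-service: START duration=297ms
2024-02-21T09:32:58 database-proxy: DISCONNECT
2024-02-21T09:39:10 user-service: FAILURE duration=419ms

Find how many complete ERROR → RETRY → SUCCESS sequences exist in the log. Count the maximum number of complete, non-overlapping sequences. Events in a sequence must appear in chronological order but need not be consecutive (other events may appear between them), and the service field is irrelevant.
4

To count sequences:

1. Look for pattern: ERROR → RETRY → SUCCESS
2. Greedily scan the log in chronological order, matching each sequence element in turn (ignoring service)
3. Each time the full pattern completes, increment the count and restart matching from the next event
4. Complete non-overlapping sequences found: 4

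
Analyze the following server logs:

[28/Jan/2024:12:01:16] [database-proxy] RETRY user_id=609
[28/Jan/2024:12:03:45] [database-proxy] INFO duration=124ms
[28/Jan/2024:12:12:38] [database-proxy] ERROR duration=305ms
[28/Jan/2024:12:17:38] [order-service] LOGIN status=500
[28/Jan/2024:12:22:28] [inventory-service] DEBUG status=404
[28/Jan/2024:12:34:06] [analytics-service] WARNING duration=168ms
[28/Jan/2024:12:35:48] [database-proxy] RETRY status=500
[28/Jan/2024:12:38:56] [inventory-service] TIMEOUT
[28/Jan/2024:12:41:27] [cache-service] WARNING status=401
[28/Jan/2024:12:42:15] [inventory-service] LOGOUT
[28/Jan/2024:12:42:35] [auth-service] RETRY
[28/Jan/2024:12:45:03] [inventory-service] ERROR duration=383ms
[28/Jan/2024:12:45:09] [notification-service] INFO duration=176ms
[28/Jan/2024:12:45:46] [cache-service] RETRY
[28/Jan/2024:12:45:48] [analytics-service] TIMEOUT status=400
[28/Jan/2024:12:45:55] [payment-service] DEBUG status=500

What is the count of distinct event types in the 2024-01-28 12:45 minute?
5

To count unique event types:

1. Filter events in the minute starting at 2024-01-28 12:45
2. Extract event types from matching entries
3. Count unique types: 5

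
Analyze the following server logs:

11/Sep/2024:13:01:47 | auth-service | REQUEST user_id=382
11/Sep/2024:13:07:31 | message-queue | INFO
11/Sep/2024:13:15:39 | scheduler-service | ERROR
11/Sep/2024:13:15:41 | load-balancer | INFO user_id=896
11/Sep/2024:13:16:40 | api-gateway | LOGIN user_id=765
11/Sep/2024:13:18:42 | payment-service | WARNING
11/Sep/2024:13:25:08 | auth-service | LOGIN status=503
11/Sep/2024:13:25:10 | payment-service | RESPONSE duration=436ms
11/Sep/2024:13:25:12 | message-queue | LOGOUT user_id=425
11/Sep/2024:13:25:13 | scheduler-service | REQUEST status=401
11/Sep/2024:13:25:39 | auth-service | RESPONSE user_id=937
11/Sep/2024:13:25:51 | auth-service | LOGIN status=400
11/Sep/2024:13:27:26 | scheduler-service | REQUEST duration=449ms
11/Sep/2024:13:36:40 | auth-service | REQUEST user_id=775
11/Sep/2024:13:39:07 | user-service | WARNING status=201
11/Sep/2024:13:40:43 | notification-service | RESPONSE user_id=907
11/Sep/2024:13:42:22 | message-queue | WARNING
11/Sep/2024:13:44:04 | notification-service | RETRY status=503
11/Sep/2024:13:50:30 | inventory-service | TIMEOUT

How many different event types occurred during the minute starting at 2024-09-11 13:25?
4

To count unique event types:

1. Filter events in the minute starting at 2024-09-11 13:25
2. Extract event types from matching entries
3. Count unique types: 4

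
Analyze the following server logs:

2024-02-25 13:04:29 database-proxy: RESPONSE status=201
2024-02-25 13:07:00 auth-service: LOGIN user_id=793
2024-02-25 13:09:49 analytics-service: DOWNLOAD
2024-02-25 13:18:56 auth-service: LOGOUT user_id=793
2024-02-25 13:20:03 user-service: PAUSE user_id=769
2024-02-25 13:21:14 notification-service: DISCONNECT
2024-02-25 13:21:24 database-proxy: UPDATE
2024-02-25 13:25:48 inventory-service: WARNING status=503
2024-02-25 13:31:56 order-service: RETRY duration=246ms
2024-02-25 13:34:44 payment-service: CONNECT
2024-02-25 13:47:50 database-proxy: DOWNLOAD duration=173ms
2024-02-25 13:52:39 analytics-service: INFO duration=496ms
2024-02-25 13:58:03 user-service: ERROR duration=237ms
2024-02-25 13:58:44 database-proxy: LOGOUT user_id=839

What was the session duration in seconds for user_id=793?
716

To calculate session duration:

1. Find LOGIN event for user_id=793: 2024-02-25 13:07:00
2. Find LOGOUT event for user_id=793: 2024-02-25 13:18:56
3. Session duration: 2024-02-25 13:18:56 - 2024-02-25 13:07:00 = 716 seconds (11 minutes)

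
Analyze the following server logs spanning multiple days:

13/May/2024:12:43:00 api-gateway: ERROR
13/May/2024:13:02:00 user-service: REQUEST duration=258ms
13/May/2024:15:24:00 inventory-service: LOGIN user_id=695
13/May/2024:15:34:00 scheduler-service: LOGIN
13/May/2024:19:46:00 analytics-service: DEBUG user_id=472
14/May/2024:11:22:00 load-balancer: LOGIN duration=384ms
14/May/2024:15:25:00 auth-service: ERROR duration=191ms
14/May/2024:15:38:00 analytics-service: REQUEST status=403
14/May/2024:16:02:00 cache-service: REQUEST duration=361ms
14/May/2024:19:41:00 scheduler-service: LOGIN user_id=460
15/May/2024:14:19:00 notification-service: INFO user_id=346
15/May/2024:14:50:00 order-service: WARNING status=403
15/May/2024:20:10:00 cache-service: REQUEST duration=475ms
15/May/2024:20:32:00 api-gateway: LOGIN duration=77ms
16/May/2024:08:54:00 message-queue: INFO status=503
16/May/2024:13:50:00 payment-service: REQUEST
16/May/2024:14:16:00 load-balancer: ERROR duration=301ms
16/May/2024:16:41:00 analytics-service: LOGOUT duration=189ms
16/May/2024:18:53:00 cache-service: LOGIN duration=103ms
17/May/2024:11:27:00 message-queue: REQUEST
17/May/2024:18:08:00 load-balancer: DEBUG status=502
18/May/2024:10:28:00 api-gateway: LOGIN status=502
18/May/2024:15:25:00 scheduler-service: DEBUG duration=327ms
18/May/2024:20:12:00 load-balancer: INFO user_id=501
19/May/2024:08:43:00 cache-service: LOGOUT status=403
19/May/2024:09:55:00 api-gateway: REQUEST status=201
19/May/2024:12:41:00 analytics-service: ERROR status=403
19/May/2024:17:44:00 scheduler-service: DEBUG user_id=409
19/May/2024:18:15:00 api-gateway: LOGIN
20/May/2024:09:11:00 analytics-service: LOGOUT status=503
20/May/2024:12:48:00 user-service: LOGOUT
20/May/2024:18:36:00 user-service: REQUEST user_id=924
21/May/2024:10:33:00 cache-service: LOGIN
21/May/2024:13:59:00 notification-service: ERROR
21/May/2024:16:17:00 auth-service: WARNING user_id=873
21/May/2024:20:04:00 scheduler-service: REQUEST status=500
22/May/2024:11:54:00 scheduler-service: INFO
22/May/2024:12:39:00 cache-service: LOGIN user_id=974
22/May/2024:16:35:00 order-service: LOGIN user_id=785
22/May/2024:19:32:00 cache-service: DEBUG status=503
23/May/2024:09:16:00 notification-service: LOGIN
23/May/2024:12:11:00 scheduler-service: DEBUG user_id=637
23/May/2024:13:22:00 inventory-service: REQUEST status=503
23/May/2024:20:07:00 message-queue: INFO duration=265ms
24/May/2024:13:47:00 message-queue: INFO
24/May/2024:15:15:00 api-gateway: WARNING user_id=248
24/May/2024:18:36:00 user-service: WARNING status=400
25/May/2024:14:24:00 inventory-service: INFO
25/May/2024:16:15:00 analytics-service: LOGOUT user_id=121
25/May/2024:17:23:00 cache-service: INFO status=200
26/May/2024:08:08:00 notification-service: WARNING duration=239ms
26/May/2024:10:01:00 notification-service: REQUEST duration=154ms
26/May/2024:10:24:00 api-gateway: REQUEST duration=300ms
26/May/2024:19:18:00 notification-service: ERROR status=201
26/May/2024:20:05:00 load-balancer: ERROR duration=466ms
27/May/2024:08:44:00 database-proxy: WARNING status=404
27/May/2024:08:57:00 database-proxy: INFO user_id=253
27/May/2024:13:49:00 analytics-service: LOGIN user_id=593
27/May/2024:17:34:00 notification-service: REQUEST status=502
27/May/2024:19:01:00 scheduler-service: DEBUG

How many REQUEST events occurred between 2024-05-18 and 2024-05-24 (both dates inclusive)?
4

To filter by date range:

1. Date range: 2024-05-18 through 2024-05-24, both dates inclusive
2. Filter for REQUEST events whose date falls in this range
3. Count matching events: 4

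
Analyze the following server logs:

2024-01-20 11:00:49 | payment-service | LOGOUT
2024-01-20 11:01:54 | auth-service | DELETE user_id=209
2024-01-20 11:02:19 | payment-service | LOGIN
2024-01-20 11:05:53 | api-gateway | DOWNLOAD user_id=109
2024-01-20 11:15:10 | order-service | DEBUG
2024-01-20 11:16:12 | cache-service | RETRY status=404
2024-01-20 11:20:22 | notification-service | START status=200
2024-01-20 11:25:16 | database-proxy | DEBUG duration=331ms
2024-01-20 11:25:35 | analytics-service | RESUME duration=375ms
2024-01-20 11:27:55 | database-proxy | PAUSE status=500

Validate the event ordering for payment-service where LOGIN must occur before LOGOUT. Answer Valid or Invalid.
Invalid

To validate ordering:

1. Required order: LOGIN → LOGOUT
2. Rule: LOGIN must occur before LOGOUT
3. Check actual order of events for payment-service
4. Result: Invalid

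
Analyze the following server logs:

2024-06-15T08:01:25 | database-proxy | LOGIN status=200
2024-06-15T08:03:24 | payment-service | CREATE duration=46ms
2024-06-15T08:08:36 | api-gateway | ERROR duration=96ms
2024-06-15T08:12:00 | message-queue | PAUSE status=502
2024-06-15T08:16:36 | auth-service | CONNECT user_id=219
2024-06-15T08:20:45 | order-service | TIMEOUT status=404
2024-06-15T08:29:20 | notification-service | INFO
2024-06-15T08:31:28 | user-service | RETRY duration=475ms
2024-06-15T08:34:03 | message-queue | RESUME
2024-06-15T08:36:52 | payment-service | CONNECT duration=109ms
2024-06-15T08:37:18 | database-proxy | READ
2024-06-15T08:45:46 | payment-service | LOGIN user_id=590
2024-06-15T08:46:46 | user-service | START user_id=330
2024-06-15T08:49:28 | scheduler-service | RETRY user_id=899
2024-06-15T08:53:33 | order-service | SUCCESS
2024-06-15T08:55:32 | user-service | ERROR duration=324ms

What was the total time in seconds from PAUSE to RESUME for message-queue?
1323

To calculate state duration:

1. Find PAUSE event for message-queue: 2024-06-15T08:12:00
2. Find RESUME event for message-queue: 2024-06-15T08:34:03
3. Calculate duration: 2024-06-15T08:34:03 - 2024-06-15T08:12:00 = 1323 seconds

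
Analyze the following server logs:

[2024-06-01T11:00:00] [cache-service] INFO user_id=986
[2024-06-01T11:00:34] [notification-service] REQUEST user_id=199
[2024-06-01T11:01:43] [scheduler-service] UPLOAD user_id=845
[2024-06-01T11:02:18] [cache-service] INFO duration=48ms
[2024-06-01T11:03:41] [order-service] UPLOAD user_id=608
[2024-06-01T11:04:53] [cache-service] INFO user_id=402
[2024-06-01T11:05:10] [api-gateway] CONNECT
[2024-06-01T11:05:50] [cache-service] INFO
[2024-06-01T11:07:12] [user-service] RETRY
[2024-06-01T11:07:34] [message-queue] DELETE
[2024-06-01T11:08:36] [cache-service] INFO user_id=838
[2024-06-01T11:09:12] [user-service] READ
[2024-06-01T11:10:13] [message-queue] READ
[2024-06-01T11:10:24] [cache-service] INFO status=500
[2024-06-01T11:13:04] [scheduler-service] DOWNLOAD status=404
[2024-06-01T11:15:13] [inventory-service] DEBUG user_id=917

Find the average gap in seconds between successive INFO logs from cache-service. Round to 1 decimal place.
124.8

To calculate average interval:

1. Find all INFO events for cache-service in order
2. Calculate time gaps between consecutive events
3. Compute mean of gaps: 624 / 5 = 124.8 seconds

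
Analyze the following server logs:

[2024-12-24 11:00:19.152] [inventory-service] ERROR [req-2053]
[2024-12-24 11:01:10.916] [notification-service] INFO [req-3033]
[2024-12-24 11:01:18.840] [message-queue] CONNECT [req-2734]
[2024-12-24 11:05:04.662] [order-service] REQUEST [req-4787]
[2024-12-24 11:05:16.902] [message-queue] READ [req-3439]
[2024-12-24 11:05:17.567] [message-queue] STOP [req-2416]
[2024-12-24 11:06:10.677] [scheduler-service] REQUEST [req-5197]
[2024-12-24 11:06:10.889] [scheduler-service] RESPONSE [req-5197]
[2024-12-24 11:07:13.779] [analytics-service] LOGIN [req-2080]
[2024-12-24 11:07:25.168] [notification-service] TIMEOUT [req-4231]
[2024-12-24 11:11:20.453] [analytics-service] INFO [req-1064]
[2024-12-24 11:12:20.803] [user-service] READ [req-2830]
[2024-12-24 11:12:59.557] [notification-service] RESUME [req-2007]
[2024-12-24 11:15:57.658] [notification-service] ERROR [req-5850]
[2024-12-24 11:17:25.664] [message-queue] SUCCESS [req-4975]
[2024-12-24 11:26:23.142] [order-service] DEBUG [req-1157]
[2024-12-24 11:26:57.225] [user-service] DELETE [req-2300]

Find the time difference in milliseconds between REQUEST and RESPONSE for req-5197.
212

To calculate latency:

1. Find REQUEST with id req-5197: 2024-12-24 11:06:10.677
2. Find RESPONSE with id req-5197: 2024-12-24 11:06:10.889
3. Latency: 2024-12-24 11:06:10.889 - 2024-12-24 11:06:10.677 = 212ms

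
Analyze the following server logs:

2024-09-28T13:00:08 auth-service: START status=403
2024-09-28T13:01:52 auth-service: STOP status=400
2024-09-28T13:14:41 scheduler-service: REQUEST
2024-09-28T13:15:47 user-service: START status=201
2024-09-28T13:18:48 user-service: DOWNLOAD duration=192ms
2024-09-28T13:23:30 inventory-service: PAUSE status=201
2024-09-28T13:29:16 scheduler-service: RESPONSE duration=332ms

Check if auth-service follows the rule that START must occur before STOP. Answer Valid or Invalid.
Valid

To validate ordering:

1. Required order: START → STOP
2. Rule: START must occur before STOP
3. Check actual order of events for auth-service
4. Result: Valid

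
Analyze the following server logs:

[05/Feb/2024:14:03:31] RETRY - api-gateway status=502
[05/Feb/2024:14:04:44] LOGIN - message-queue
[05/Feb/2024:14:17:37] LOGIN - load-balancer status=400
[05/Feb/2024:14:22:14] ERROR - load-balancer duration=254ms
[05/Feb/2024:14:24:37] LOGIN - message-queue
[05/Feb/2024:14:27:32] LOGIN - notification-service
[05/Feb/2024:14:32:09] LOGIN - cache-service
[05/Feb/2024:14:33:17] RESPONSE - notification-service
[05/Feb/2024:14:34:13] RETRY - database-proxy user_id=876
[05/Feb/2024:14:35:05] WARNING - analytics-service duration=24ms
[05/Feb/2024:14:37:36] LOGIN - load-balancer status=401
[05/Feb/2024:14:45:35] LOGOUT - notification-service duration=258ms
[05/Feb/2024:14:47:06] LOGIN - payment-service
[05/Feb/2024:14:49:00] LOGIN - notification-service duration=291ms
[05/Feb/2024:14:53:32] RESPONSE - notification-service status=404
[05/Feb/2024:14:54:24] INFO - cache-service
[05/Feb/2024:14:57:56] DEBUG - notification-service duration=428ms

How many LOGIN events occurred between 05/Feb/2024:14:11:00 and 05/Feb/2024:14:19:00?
1

To count events in the time window:

1. Window boundaries: 05/Feb/2024:14:11:00 to 05/Feb/2024:14:19:00
2. Filter for LOGIN events within this window
3. Count matching events: 1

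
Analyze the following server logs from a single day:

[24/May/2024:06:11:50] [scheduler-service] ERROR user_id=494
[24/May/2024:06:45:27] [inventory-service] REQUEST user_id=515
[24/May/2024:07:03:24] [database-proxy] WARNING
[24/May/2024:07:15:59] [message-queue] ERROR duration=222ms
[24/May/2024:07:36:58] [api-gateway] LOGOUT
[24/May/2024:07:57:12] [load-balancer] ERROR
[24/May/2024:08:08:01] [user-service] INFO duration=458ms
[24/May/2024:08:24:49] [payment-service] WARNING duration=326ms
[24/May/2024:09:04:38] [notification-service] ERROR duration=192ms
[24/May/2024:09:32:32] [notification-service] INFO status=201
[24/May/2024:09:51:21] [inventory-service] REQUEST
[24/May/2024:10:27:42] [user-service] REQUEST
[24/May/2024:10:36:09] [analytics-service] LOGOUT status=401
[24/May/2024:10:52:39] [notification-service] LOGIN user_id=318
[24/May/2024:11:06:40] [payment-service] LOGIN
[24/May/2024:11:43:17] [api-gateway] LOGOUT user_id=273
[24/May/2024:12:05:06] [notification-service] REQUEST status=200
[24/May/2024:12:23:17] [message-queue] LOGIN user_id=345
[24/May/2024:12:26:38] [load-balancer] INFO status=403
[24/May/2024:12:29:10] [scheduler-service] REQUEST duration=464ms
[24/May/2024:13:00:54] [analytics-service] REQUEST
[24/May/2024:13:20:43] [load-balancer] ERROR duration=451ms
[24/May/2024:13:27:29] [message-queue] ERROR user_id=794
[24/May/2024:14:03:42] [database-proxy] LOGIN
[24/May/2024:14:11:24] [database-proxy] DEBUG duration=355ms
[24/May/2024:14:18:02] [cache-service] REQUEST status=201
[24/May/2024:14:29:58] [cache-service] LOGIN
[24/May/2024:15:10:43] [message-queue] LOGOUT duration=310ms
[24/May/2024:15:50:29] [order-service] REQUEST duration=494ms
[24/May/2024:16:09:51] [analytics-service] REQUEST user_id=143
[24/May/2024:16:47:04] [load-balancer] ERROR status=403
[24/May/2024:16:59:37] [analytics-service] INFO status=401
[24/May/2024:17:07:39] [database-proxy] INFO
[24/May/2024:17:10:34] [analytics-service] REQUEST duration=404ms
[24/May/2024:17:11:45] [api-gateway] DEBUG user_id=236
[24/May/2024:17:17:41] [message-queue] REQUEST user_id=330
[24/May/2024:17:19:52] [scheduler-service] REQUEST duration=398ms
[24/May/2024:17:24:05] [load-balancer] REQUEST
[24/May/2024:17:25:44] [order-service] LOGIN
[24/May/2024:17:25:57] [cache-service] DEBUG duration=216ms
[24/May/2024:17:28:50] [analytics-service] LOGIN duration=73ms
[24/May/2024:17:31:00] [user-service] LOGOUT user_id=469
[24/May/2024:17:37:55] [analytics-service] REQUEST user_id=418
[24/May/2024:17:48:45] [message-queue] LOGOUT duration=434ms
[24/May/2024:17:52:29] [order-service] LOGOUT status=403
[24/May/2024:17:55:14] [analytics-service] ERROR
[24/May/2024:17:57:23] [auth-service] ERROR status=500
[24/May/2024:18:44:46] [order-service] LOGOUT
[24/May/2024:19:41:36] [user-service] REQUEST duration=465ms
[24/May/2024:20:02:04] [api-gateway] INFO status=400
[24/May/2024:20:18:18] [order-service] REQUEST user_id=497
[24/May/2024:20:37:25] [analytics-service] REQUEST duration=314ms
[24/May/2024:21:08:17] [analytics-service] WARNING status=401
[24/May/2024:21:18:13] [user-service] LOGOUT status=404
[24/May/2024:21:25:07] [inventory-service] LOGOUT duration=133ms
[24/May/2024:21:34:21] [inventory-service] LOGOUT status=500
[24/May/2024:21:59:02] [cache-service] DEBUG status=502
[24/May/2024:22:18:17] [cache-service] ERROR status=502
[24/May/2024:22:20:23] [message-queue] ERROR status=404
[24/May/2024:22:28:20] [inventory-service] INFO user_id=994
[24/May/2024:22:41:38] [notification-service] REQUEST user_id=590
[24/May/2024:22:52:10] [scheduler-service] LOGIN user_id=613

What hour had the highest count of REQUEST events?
17

To find the peak hour:

1. Group all REQUEST events by hour
2. Count events in each hour
3. Find hour with maximum count
4. Peak hour: 17 (with 5 events)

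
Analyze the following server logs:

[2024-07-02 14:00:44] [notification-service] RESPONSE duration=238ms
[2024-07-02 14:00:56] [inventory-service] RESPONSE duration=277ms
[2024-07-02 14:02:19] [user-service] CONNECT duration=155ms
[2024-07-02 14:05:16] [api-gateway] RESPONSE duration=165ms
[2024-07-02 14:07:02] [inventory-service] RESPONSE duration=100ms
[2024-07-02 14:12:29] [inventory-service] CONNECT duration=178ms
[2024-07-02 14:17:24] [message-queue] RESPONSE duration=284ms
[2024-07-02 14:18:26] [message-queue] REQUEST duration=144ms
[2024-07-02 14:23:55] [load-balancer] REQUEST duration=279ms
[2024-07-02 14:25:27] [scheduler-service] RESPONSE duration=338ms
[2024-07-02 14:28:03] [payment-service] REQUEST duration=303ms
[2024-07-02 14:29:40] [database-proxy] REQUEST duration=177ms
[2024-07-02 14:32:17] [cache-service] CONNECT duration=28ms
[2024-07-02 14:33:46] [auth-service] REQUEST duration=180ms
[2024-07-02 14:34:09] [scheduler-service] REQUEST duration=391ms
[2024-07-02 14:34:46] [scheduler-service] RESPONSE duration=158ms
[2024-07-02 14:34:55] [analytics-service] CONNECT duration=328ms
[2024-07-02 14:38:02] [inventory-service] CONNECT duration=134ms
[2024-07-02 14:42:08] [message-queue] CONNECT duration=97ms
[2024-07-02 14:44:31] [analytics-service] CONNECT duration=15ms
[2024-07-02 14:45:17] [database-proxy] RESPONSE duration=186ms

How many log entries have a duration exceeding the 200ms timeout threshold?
8

To count timeouts:

1. Threshold: 200ms
2. Extract duration from each log entry
3. Count entries where duration > 200
4. Timeout count: 8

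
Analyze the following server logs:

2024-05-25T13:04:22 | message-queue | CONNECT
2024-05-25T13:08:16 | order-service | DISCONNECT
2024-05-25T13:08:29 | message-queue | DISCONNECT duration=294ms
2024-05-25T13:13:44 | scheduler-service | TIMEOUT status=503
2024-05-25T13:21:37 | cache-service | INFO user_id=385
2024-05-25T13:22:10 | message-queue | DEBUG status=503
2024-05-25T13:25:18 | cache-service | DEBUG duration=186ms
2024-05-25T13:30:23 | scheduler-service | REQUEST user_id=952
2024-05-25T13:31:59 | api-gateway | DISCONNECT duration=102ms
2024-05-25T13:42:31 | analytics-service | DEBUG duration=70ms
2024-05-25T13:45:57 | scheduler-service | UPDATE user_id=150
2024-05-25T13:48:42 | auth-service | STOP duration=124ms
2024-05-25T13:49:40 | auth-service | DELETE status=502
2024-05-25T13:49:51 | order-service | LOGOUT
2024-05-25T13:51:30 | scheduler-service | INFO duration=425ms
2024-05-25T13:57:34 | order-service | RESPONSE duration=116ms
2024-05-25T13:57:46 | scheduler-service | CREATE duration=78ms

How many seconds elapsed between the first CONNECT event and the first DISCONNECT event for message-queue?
247

To find the time between events:

1. Locate the first CONNECT event for message-queue: 2024-05-25T13:04:22
2. Locate the first DISCONNECT event for message-queue: 2024-05-25T13:08:29
3. Calculate the difference: 2024-05-25T13:08:29 - 2024-05-25T13:04:22 = 247 seconds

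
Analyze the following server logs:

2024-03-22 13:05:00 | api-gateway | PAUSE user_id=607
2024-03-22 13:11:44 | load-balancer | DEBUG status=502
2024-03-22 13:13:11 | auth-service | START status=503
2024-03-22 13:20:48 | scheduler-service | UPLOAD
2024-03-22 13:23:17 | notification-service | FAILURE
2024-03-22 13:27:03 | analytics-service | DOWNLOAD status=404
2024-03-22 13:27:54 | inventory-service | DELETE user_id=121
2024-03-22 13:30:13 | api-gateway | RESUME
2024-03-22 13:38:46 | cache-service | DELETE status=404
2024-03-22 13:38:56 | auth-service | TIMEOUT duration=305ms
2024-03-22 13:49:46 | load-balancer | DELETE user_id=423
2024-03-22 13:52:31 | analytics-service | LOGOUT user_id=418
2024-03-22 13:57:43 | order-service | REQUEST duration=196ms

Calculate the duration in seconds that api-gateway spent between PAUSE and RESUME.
1513

To calculate state duration:

1. Find PAUSE event for api-gateway: 2024-03-22 13:05:00
2. Find RESUME event for api-gateway: 2024-03-22 13:30:13
3. Calculate duration: 2024-03-22 13:30:13 - 2024-03-22 13:05:00 = 1513 seconds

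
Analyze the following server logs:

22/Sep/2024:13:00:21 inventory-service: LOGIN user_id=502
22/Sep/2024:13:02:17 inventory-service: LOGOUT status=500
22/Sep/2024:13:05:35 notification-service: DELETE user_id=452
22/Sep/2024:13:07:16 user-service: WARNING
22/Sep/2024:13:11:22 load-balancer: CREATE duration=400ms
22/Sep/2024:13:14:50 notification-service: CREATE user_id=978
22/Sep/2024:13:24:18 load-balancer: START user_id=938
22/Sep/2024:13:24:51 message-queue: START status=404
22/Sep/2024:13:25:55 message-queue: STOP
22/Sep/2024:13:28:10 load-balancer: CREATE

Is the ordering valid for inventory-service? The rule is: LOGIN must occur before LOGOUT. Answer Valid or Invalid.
Valid

To validate ordering:

1. Required order: LOGIN → LOGOUT
2. Rule: LOGIN must occur before LOGOUT
3. Check actual order of events for inventory-service
4. Result: Valid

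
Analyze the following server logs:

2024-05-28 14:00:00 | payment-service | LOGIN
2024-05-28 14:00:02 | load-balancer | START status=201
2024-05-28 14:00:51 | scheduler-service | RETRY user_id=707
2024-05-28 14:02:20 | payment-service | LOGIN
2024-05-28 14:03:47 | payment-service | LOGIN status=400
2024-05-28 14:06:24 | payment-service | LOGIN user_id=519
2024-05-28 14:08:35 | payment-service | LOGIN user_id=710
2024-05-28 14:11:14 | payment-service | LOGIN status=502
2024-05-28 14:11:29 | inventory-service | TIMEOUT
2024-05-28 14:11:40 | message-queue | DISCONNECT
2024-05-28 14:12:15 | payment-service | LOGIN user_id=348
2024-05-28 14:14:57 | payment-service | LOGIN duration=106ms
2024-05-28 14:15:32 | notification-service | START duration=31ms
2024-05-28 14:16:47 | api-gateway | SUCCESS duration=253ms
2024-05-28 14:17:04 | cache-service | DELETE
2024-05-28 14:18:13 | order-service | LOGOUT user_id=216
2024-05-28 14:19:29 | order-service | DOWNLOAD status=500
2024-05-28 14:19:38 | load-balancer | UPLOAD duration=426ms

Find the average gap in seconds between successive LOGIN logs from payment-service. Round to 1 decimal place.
128.1

To calculate average interval:

1. Find all LOGIN events for payment-service in order
2. Calculate time gaps between consecutive events
3. Compute mean of gaps: 897 / 7 = 128.1 seconds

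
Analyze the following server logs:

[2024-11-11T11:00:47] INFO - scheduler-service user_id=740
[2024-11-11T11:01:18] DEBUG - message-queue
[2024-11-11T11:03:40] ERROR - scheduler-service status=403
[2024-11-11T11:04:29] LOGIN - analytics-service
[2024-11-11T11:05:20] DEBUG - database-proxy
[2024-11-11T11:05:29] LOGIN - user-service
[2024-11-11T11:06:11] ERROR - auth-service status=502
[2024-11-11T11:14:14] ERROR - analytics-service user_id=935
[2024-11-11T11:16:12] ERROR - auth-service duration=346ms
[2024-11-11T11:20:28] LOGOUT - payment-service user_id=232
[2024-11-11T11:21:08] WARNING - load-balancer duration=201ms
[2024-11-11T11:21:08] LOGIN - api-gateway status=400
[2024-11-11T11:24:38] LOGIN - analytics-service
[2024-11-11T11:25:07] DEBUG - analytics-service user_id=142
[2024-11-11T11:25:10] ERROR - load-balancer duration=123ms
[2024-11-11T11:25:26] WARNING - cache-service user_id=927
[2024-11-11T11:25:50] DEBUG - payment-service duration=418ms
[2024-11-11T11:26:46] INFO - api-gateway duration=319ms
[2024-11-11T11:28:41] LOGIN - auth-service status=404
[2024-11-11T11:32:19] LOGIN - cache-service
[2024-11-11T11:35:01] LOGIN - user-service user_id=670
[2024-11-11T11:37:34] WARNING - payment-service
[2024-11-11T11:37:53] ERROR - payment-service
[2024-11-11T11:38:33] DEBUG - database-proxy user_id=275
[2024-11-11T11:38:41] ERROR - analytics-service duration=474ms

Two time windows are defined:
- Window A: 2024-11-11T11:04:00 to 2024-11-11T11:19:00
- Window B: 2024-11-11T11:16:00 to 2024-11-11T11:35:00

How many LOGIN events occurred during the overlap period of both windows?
0

To find overlap events:

1. Window A: 2024-11-11T11:04:00 to 2024-11-11T11:19:00
2. Window B: 2024-11-11T11:16:00 to 2024-11-11T11:35:00
3. Overlap period: 2024-11-11T11:16:00 to 2024-11-11T11:19:00
4. Count LOGIN events in overlap: 0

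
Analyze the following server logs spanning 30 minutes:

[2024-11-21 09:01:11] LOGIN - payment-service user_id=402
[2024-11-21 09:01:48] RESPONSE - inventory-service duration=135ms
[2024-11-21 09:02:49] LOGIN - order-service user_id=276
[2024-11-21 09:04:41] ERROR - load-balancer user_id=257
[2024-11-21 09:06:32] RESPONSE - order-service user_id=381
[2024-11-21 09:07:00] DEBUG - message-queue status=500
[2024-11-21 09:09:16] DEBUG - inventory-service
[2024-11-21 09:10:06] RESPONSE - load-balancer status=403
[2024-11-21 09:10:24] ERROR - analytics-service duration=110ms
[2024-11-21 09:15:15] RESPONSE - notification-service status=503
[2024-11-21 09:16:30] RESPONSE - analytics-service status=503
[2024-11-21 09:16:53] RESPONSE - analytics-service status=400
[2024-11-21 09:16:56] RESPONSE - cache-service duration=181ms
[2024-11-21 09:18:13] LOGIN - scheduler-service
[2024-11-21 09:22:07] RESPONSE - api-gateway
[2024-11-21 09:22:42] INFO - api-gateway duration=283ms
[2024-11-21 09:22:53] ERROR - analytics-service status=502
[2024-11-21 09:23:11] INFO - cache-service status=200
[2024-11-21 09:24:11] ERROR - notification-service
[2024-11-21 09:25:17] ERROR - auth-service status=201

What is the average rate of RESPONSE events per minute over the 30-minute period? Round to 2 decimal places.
0.27

To calculate the rate:

1. Count total RESPONSE events: 8
2. Total time period: 30 minutes
3. Rate = 8 / 30 = 0.27 events per minute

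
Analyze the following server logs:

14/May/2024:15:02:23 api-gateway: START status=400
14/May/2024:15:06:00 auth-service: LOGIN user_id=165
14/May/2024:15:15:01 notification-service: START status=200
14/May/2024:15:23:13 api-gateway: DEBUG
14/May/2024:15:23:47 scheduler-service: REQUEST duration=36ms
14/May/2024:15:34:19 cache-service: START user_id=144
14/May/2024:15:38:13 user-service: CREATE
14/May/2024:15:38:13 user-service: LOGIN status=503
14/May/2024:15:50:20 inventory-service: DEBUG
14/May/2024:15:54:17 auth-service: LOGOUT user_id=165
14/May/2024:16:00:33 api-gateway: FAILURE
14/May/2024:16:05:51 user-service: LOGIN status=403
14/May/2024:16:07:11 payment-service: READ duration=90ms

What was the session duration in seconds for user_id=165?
2897

To calculate session duration:

1. Find LOGIN event for user_id=165: 14/May/2024:15:06:00
2. Find LOGOUT event for user_id=165: 14/May/2024:15:54:17
3. Session duration: 14/May/2024:15:54:17 - 14/May/2024:15:06:00 = 2897 seconds (48 minutes)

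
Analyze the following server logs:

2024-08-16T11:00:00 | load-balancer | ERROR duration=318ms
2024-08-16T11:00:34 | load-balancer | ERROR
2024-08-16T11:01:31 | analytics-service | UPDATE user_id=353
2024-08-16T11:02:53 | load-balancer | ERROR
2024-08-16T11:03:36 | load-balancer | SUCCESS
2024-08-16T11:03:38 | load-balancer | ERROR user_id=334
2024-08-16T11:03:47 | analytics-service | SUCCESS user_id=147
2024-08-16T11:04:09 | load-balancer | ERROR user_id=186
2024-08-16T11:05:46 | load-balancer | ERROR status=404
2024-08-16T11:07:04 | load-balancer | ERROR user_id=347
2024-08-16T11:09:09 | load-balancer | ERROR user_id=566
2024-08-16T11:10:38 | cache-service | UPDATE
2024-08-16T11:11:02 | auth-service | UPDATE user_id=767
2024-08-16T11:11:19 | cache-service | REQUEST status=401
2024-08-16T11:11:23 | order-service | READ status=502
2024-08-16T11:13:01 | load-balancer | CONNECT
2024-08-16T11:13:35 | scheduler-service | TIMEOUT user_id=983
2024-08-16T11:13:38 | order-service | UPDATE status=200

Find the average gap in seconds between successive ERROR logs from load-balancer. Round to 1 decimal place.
78.4

To calculate average interval:

1. Find all ERROR events for load-balancer in order
2. Calculate time gaps between consecutive events
3. Compute mean of gaps: 549 / 7 = 78.4 seconds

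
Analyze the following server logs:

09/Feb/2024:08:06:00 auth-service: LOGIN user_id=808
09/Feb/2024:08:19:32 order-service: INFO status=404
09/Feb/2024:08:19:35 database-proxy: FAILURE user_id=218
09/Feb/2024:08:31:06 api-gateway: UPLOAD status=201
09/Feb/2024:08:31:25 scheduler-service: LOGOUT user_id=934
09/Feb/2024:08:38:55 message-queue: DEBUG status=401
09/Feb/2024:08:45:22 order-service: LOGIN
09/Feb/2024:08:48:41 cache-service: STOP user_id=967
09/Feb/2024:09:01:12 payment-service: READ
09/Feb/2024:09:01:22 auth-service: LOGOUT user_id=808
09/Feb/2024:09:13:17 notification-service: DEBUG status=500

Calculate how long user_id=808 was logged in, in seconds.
3322

To calculate session duration:

1. Find LOGIN event for user_id=808: 09/Feb/2024:08:06:00
2. Find LOGOUT event for user_id=808: 09/Feb/2024:09:01:22
3. Session duration: 09/Feb/2024:09:01:22 - 09/Feb/2024:08:06:00 = 3322 seconds (55 minutes)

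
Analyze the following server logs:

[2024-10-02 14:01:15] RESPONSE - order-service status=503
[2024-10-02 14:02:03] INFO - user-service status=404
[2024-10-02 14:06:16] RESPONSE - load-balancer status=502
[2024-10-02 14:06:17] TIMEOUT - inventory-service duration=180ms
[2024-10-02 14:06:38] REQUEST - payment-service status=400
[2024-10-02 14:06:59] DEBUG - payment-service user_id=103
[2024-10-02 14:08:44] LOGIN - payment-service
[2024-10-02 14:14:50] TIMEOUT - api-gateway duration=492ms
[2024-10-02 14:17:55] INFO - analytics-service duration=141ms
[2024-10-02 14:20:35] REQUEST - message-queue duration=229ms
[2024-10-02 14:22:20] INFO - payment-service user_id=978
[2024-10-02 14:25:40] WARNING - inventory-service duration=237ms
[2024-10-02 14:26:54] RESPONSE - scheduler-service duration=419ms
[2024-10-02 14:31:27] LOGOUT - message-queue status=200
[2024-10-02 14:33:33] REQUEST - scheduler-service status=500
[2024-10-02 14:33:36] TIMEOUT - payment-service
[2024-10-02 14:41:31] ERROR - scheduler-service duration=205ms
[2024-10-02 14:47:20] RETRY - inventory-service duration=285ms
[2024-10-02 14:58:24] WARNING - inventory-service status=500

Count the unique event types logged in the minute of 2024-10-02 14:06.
4

To count unique event types:

1. Filter events in the minute starting at 2024-10-02 14:06
2. Extract event types from matching entries
3. Count unique types: 4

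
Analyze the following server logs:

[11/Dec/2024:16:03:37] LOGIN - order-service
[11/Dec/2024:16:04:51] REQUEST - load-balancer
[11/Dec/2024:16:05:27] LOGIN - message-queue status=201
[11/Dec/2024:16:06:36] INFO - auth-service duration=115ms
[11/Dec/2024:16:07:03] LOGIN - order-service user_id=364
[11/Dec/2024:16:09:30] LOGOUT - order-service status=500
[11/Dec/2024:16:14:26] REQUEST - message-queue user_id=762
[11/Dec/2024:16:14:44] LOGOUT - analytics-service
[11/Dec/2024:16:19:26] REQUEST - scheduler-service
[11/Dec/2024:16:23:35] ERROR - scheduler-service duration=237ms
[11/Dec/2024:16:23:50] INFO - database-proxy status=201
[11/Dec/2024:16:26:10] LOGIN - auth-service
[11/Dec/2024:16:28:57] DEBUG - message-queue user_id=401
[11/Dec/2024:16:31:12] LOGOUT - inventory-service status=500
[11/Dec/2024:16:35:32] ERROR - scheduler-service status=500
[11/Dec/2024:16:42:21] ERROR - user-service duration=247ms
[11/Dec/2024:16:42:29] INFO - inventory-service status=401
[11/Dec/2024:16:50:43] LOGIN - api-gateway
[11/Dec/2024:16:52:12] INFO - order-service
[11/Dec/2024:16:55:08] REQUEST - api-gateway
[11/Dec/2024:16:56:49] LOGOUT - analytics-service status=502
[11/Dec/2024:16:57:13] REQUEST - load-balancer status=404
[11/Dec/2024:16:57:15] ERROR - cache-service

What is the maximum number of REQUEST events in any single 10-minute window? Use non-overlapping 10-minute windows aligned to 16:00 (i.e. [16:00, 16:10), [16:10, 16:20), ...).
2

To find the burst window:

1. Divide the log period into non-overlapping 10-minute windows starting at 16:00
2. Count REQUEST events in each window
3. Find the window with maximum count
4. Maximum events in a window: 2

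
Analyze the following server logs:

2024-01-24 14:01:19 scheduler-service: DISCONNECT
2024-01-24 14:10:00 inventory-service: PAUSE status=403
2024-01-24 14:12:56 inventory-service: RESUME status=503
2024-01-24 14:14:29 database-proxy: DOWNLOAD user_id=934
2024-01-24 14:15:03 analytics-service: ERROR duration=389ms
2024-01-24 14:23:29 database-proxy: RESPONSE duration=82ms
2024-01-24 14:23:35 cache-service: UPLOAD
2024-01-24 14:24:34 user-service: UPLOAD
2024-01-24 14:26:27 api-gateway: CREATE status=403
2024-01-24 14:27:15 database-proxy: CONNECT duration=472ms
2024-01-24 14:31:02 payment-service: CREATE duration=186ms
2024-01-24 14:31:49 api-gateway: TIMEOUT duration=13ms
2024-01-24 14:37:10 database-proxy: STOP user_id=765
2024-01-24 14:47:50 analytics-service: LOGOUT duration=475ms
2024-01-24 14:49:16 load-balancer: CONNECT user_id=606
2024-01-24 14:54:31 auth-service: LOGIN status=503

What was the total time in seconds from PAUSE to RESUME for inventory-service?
176

To calculate state duration:

1. Find PAUSE event for inventory-service: 2024-01-24 14:10:00
2. Find RESUME event for inventory-service: 2024-01-24 14:12:56
3. Calculate duration: 2024-01-24 14:12:56 - 2024-01-24 14:10:00 = 176 seconds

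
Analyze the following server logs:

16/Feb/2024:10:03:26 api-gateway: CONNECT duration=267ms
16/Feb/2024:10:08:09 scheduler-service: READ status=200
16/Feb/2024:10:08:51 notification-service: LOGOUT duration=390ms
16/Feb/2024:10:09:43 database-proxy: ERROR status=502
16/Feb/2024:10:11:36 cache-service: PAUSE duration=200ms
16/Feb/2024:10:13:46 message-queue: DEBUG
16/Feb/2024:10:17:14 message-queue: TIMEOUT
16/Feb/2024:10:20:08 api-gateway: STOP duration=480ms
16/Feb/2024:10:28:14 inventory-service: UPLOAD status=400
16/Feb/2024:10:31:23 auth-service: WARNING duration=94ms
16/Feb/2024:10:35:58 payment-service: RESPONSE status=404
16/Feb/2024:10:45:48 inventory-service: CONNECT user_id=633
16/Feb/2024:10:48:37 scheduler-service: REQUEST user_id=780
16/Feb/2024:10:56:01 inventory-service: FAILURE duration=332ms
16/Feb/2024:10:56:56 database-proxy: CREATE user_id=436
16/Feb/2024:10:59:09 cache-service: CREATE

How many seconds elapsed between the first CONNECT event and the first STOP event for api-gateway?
1002

To find the time between events:

1. Locate the first CONNECT event for api-gateway: 16/Feb/2024:10:03:26
2. Locate the first STOP event for api-gateway: 16/Feb/2024:10:20:08
3. Calculate the difference: 16/Feb/2024:10:20:08 - 16/Feb/2024:10:03:26 = 1002 seconds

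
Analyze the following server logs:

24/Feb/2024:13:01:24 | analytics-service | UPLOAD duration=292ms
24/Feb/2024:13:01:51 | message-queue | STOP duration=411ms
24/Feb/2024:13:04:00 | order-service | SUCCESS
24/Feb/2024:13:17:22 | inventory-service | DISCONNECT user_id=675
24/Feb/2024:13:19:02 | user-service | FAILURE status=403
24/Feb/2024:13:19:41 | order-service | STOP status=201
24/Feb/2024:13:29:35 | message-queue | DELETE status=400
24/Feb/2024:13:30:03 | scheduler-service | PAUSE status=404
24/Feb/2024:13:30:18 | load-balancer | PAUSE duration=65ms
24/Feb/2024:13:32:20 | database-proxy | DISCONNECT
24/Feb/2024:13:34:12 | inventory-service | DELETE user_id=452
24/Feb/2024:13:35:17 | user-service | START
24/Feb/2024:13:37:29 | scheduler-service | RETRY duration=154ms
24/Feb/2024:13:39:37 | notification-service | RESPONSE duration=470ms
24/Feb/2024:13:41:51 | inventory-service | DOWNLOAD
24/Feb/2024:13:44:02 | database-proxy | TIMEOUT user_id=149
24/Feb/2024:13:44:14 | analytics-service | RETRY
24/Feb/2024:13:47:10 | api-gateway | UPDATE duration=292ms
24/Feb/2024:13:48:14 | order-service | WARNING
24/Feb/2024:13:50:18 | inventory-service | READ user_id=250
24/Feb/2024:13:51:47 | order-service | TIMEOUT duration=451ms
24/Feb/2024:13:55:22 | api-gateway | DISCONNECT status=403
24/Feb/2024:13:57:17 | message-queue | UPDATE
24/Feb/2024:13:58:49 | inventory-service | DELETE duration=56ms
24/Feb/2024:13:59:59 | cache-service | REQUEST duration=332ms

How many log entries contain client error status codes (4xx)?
4

To find matching entries:

1. Pattern to match: client error status codes (4xx)
2. Scan each log entry for the pattern
3. Count matches: 4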